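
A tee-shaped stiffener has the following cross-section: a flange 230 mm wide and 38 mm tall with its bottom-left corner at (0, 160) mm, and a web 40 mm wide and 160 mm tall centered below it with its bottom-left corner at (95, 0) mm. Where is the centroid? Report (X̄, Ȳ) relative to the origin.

X̄ = 115.00 mm, Ȳ = 137.15 mm

web: A = 40 × 160 = 6400.00, centroid at (115.00, 80.00).
flange: A = 230 × 38 = 8740.00, centroid at (115.00, 179.00).
ΣA = 15140.00 mm²
ΣAX̄ = (6400.00)(115.00) + (8740.00)(115.00) = 1741100.00 mm³
ΣAȲ = (6400.00)(80.00) + (8740.00)(179.00) = 2076460.00 mm³
X̄ = 1741100.00 / 15140.00 = 115.00 mm
Ȳ = 2076460.00 / 15140.00 = 137.15 mm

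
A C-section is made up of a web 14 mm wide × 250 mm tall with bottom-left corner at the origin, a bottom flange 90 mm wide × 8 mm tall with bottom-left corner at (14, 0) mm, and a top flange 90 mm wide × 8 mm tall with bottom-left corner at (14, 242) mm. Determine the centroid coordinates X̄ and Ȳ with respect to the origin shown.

X̄ = 22.16 mm, Ȳ = 125.00 mm

web: A = 14 × 250 = 3500.00, centroid at (7.00, 125.00).
bottom flange: A = 90 × 8 = 720.00, centroid at (59.00, 4.00).
top flange: A = 90 × 8 = 720.00, centroid at (59.00, 246.00).
ΣA = 4940.00 mm², ΣAX̄ = 109460.00 mm³, ΣAȲ = 617500.00 mm³.
X̄ = 109460.00/4940.00 = 22.16 mm; Ȳ = 617500.00/4940.00 = 125.00 mm.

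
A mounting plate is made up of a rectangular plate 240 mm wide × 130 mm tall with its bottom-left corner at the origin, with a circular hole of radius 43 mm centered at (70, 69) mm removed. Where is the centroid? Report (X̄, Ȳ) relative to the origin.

X̄ = 131.44 mm, Ȳ = 64.08 mm

Part | A | x̄ᵢ | ȳᵢ | A·x̄ᵢ | A·ȳᵢ
plate | 31200.00 | 120.00 | 65.00 | 3744000.00 | 2028000.00
hole | -5808.80 | 70.00 | 69.00 | -406616.34 | -400807.53
Σ | 25391.20 |  |  | 3337383.66 | 1627192.47
X̄ = 3337383.66 / 25391.20 = 131.44 mm
Ȳ = 1627192.47 / 25391.20 = 64.08 mm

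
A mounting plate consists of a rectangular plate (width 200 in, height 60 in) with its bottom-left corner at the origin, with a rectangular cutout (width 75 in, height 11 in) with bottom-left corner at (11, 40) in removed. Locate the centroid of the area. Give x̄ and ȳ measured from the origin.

x̄ = 103.80 in, ȳ = 28.86 in

plate: A = 200 × 60 = 12000.00, centroid at (100.00, 30.00).
hole: A = −(75 × 11) = -825.00, centroid at (48.50, 45.50).
ΣA = 11175.00 in², ΣAx̄ = 1159987.50 in³, ΣAȳ = 322462.50 in³.
x̄ = 1159987.50/11175.00 = 103.80 in; ȳ = 322462.50/11175.00 = 28.86 in.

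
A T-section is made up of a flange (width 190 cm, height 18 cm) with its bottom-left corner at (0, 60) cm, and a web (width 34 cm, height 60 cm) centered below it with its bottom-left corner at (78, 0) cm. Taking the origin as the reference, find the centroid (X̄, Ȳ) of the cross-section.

web: A = 34 × 60 = 2040.00, centroid at (95.00, 30.00).
flange: A = 190 × 18 = 3420.00, centroid at (95.00, 69.00).
ΣA = 5460.00 cm²
ΣAX̄ = (2040.00)(95.00) + (3420.00)(95.00) = 518700.00 cm³
ΣAȲ = (2040.00)(30.00) + (3420.00)(69.00) = 297180.00 cm³
X̄ = 518700.00 / 5460.00 = 95.00 cm
Ȳ = 297180.00 / 5460.00 = 54.43 cm

X̄ = 95.00 cm, Ȳ = 54.43 cm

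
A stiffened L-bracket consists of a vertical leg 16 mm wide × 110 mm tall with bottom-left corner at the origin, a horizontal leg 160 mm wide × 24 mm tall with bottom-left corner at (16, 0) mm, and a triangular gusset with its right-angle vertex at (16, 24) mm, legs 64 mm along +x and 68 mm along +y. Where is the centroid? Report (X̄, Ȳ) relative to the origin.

Part | A | x̄ᵢ | ȳᵢ | A·x̄ᵢ | A·ȳᵢ
vertical leg | 1760.00 | 8.00 | 55.00 | 14080.00 | 96800.00
horizontal leg | 3840.00 | 96.00 | 12.00 | 368640.00 | 46080.00
gusset | 2176.00 | 37.33 | 46.67 | 81237.33 | 101546.67
Σ | 7776.00 |  |  | 463957.33 | 244426.67
X̄ = 463957.33 / 7776.00 = 59.67 mm
Ȳ = 244426.67 / 7776.00 = 31.43 mm

X̄ = 59.67 mm, Ȳ = 31.43 mm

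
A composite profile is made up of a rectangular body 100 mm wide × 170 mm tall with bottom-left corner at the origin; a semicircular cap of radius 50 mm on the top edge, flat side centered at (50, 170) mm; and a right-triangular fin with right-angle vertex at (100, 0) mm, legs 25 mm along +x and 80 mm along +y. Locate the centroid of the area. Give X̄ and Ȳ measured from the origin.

rectangular body: A = 100 × 170 = 17000.00, centroid at (50.00, 85.00).
semicircular top: A = ½π·50² = 3926.99, centroid at (50.00, 191.22).
triangular fin: A = ½·25·80 = 1000.00, centroid at (108.33, 26.67).
ΣA = 21926.99 mm², ΣAX̄ = 1154682.87 mm³, ΣAȲ = 2222588.44 mm³.
X̄ = 1154682.87/21926.99 = 52.66 mm; Ȳ = 2222588.44/21926.99 = 101.36 mm.

X̄ = 52.66 mm, Ȳ = 101.36 mm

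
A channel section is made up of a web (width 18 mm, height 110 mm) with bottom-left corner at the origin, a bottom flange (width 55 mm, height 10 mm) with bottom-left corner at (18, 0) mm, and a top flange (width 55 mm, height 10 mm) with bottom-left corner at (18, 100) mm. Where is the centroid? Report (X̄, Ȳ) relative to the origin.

X̄ = 22.04 mm, Ȳ = 55.00 mm

web: A = 18 × 110 = 1980.00, centroid at (9.00, 55.00).
bottom flange: A = 55 × 10 = 550.00, centroid at (45.50, 5.00).
top flange: A = 55 × 10 = 550.00, centroid at (45.50, 105.00).
ΣA = 3080.00 mm²
ΣAX̄ = (1980.00)(9.00) + (550.00)(45.50) + (550.00)(45.50) = 67870.00 mm³
ΣAȲ = (1980.00)(55.00) + (550.00)(5.00) + (550.00)(105.00) = 169400.00 mm³
X̄ = 67870.00 / 3080.00 = 22.04 mm
Ȳ = 169400.00 / 3080.00 = 55.00 mm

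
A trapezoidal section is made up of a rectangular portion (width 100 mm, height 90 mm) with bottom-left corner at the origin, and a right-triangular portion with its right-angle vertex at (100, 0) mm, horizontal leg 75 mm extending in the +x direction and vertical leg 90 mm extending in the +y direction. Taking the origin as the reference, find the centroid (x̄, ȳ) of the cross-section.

rectangular portion: A = 100 × 90 = 9000.00, centroid at (50.00, 45.00).
triangular portion: A = ½·75·90 = 3375.00, centroid at (125.00, 30.00).
ΣA = 12375.00 mm²
ΣAx̄ = (9000.00)(50.00) + (3375.00)(125.00) = 871875.00 mm³
ΣAȳ = (9000.00)(45.00) + (3375.00)(30.00) = 506250.00 mm³
x̄ = 871875.00 / 12375.00 = 70.45 mm
ȳ = 506250.00 / 12375.00 = 40.91 mm

x̄ = 70.45 mm, ȳ = 40.91 mm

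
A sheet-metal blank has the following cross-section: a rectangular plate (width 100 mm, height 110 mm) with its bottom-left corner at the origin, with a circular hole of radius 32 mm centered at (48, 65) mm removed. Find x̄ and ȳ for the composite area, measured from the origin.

x̄ = 50.83 mm, ȳ = 50.87 mm

plate: A = 100 × 110 = 11000.00, centroid at (50.00, 55.00).
hole: A = −π·32² = -3216.99, centroid at (48.00, 65.00).
ΣA = 7783.01 mm²
ΣAx̄ = (11000.00)(50.00) + (-3216.99)(48.00) = 395584.44 mm³
ΣAȳ = (11000.00)(55.00) + (-3216.99)(65.00) = 395895.59 mm³
x̄ = 395584.44 / 7783.01 = 50.83 mm
ȳ = 395895.59 / 7783.01 = 50.87 mm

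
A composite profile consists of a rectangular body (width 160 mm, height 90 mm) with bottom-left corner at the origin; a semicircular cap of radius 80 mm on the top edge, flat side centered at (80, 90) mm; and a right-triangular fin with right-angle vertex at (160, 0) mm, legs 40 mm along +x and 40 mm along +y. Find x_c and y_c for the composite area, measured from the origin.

x_c = 82.96 mm, y_c = 75.43 mm

Part | A | x̄ᵢ | ȳᵢ | A·x̄ᵢ | A·ȳᵢ
rectangular body | 14400.00 | 80.00 | 45.00 | 1152000.00 | 648000.00
semicircular top | 10053.10 | 80.00 | 123.95 | 804247.72 | 1246112.02
triangular fin | 800.00 | 173.33 | 13.33 | 138666.67 | 10666.67
Σ | 25253.10 |  |  | 2094914.39 | 1904778.68
x_c = 2094914.39 / 25253.10 = 82.96 mm
y_c = 1904778.68 / 25253.10 = 75.43 mm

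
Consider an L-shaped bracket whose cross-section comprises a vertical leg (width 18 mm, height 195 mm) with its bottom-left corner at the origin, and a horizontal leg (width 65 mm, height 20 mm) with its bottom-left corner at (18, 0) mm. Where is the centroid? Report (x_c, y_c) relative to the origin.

vertical leg: A = 18 × 195 = 3510.00, centroid at (9.00, 97.50).
horizontal leg: A = 65 × 20 = 1300.00, centroid at (50.50, 10.00).
ΣA = 4810.00 mm², ΣAx_c = 97240.00 mm³, ΣAy_c = 355225.00 mm³.
x_c = 97240.00/4810.00 = 20.22 mm; y_c = 355225.00/4810.00 = 73.85 mm.

x_c = 20.22 mm, y_c = 73.85 mm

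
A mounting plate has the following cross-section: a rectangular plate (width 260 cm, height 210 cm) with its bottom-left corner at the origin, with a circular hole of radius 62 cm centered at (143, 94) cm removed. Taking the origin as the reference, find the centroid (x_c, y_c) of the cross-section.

x_c = 126.31 cm, y_c = 108.12 cm

plate: A = 260 × 210 = 54600.00, centroid at (130.00, 105.00).
hole: A = −π·62² = -12076.28, centroid at (143.00, 94.00).
ΣA = 42523.72 cm²
ΣAx_c = (54600.00)(130.00) + (-12076.28)(143.00) = 5371091.65 cm³
ΣAy_c = (54600.00)(105.00) + (-12076.28)(94.00) = 4597829.48 cm³
x_c = 5371091.65 / 42523.72 = 126.31 cm
y_c = 4597829.48 / 42523.72 = 108.12 cm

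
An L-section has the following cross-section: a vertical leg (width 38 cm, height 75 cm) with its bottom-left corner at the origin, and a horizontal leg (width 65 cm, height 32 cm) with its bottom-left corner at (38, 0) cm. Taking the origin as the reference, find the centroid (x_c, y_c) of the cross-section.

Part | A | x̄ᵢ | ȳᵢ | A·x̄ᵢ | A·ȳᵢ
vertical leg | 2850.00 | 19.00 | 37.50 | 54150.00 | 106875.00
horizontal leg | 2080.00 | 70.50 | 16.00 | 146640.00 | 33280.00
Σ | 4930.00 |  |  | 200790.00 | 140155.00
x_c = 200790.00 / 4930.00 = 40.73 cm
y_c = 140155.00 / 4930.00 = 28.43 cm

x_c = 40.73 cm, y_c = 28.43 cm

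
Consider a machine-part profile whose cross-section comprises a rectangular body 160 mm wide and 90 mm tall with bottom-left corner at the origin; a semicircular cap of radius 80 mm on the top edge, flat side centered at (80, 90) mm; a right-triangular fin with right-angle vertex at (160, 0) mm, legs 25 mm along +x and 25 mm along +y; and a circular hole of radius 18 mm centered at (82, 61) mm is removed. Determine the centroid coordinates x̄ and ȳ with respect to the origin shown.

rectangular body: A = 160 × 90 = 14400.00, centroid at (80.00, 45.00).
semicircular top: A = ½π·80² = 10053.10, centroid at (80.00, 123.95).
triangular fin: A = ½·25·25 = 312.50, centroid at (168.33, 8.33).
hole: A = −π·18² = -1017.88, centroid at (82.00, 61.00).
ΣA = 23747.72 mm²
ΣAx̄ = (14400.00)(80.00) + (10053.10)(80.00) + (312.50)(168.33) + (-1017.88)(82.00) = 1925386.05 mm³
ΣAȳ = (14400.00)(45.00) + (10053.10)(123.95) + (312.50)(8.33) + (-1017.88)(61.00) = 1834625.75 mm³
x̄ = 1925386.05 / 23747.72 = 81.08 mm
ȳ = 1834625.75 / 23747.72 = 77.25 mm

x̄ = 81.08 mm, ȳ = 77.25 mm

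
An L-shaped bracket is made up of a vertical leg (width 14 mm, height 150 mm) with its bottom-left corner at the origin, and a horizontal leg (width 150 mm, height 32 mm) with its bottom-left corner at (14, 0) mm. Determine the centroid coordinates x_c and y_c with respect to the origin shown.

x_c = 64.04 mm, y_c = 33.96 mm

vertical leg: A = 14 × 150 = 2100.00, centroid at (7.00, 75.00).
horizontal leg: A = 150 × 32 = 4800.00, centroid at (89.00, 16.00).
ΣA = 6900.00 mm²
ΣAx_c = (2100.00)(7.00) + (4800.00)(89.00) = 441900.00 mm³
ΣAy_c = (2100.00)(75.00) + (4800.00)(16.00) = 234300.00 mm³
x_c = 441900.00 / 6900.00 = 64.04 mm
y_c = 234300.00 / 6900.00 = 33.96 mm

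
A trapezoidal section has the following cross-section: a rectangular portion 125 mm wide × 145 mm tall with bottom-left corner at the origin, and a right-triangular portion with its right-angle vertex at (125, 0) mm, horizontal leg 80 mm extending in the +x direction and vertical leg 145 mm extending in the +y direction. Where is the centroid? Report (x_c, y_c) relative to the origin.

rectangular portion: A = 125 × 145 = 18125.00, centroid at (62.50, 72.50).
triangular portion: A = ½·80·145 = 5800.00, centroid at (151.67, 48.33).
ΣA = 23925.00 mm²
ΣAx_c = (18125.00)(62.50) + (5800.00)(151.67) = 2012479.17 mm³
ΣAy_c = (18125.00)(72.50) + (5800.00)(48.33) = 1594395.83 mm³
x_c = 2012479.17 / 23925.00 = 84.12 mm
y_c = 1594395.83 / 23925.00 = 66.64 mm

x_c = 84.12 mm, y_c = 66.64 mm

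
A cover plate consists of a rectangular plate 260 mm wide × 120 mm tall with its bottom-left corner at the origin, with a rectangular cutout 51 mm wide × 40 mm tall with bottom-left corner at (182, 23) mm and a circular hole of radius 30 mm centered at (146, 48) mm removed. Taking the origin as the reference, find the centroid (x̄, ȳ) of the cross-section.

plate: A = 260 × 120 = 31200.00, centroid at (130.00, 60.00).
hole 1: A = −(51 × 40) = -2040.00, centroid at (207.50, 43.00).
hole 2: A = −π·30² = -2827.43, centroid at (146.00, 48.00).
ΣA = 26332.57 mm², ΣAx̄ = 3219894.73 mm³, ΣAȳ = 1648563.20 mm³.
x̄ = 3219894.73/26332.57 = 122.28 mm; ȳ = 1648563.20/26332.57 = 62.61 mm.

x̄ = 122.28 mm, ȳ = 62.61 mm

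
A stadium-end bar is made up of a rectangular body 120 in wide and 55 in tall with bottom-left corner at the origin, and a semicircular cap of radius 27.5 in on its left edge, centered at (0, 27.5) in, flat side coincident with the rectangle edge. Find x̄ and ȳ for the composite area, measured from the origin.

rectangular body: A = 120 × 55 = 6600.00, centroid at (60.00, 27.50).
semicircular end: A = ½π·27.5² = 1187.91, centroid at (-11.67, 27.50).
ΣA = 7787.91 in², ΣAx̄ = 382135.42 in³, ΣAȳ = 214167.65 in³.
x̄ = 382135.42/7787.91 = 49.07 in; ȳ = 214167.65/7787.91 = 27.50 in.

x̄ = 49.07 in, ȳ = 27.50 in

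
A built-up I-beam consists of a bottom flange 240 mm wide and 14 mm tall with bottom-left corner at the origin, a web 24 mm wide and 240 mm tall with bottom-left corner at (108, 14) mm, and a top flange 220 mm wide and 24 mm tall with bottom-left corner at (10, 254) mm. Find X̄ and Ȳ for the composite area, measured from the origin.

bottom flange: A = 240 × 14 = 3360.00, centroid at (120.00, 7.00).
web: A = 24 × 240 = 5760.00, centroid at (120.00, 134.00).
top flange: A = 220 × 24 = 5280.00, centroid at (120.00, 266.00).
ΣA = 14400.00 mm²
ΣAX̄ = (3360.00)(120.00) + (5760.00)(120.00) + (5280.00)(120.00) = 1728000.00 mm³
ΣAȲ = (3360.00)(7.00) + (5760.00)(134.00) + (5280.00)(266.00) = 2199840.00 mm³
X̄ = 1728000.00 / 14400.00 = 120.00 mm
Ȳ = 2199840.00 / 14400.00 = 152.77 mm

X̄ = 120.00 mm, Ȳ = 152.77 mm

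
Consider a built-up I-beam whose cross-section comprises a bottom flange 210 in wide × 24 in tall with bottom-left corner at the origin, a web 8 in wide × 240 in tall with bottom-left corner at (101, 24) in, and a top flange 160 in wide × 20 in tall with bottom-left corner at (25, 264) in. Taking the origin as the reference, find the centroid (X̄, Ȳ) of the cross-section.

bottom flange: A = 210 × 24 = 5040.00, centroid at (105.00, 12.00).
web: A = 8 × 240 = 1920.00, centroid at (105.00, 144.00).
top flange: A = 160 × 20 = 3200.00, centroid at (105.00, 274.00).
ΣA = 10160.00 in², ΣAX̄ = 1066800.00 in³, ΣAȲ = 1213760.00 in³.
X̄ = 1066800.00/10160.00 = 105.00 in; Ȳ = 1213760.00/10160.00 = 119.46 in.

X̄ = 105.00 in, Ȳ = 119.46 in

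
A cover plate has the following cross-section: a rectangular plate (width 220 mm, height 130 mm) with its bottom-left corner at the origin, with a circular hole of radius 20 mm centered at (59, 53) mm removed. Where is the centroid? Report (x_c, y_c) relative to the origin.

Part | A | x̄ᵢ | ȳᵢ | A·x̄ᵢ | A·ȳᵢ
plate | 28600.00 | 110.00 | 65.00 | 3146000.00 | 1859000.00
hole | -1256.64 | 59.00 | 53.00 | -74141.59 | -66601.76
Σ | 27343.36 |  |  | 3071858.41 | 1792398.24
x_c = 3071858.41 / 27343.36 = 112.34 mm
y_c = 1792398.24 / 27343.36 = 65.55 mm

x_c = 112.34 mm, y_c = 65.55 mm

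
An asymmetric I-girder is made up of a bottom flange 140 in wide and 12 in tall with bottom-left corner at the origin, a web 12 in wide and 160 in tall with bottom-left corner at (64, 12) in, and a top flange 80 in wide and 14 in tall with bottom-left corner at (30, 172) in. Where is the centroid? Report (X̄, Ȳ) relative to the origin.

Part | A | x̄ᵢ | ȳᵢ | A·x̄ᵢ | A·ȳᵢ
bottom flange | 1680.00 | 70.00 | 6.00 | 117600.00 | 10080.00
web | 1920.00 | 70.00 | 92.00 | 134400.00 | 176640.00
top flange | 1120.00 | 70.00 | 179.00 | 78400.00 | 200480.00
Σ | 4720.00 |  |  | 330400.00 | 387200.00
X̄ = 330400.00 / 4720.00 = 70.00 in
Ȳ = 387200.00 / 4720.00 = 82.03 in

X̄ = 70.00 in, Ȳ = 82.03 in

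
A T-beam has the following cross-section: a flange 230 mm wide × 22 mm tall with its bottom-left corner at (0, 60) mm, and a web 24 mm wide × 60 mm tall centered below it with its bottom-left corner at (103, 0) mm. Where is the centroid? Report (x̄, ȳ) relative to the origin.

x̄ = 115.00 mm, ȳ = 61.92 mm

Part | A | x̄ᵢ | ȳᵢ | A·x̄ᵢ | A·ȳᵢ
web | 1440.00 | 115.00 | 30.00 | 165600.00 | 43200.00
flange | 5060.00 | 115.00 | 71.00 | 581900.00 | 359260.00
Σ | 6500.00 |  |  | 747500.00 | 402460.00
x̄ = 747500.00 / 6500.00 = 115.00 mm
ȳ = 402460.00 / 6500.00 = 61.92 mm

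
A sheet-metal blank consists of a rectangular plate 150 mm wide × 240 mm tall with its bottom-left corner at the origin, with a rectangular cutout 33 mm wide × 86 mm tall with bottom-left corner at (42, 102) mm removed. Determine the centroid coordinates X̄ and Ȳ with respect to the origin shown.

Part | A | x̄ᵢ | ȳᵢ | A·x̄ᵢ | A·ȳᵢ
plate | 36000.00 | 75.00 | 120.00 | 2700000.00 | 4320000.00
hole | -2838.00 | 58.50 | 145.00 | -166023.00 | -411510.00
Σ | 33162.00 |  |  | 2533977.00 | 3908490.00
X̄ = 2533977.00 / 33162.00 = 76.41 mm
Ȳ = 3908490.00 / 33162.00 = 117.86 mm

X̄ = 76.41 mm, Ȳ = 117.86 mm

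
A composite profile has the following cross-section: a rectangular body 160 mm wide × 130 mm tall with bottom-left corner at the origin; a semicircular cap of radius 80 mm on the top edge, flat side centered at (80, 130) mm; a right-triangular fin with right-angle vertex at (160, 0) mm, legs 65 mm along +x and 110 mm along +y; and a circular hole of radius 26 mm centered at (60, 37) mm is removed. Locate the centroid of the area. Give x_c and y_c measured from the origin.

x_c = 92.57 mm, y_c = 94.50 mm

rectangular body: A = 160 × 130 = 20800.00, centroid at (80.00, 65.00).
semicircular top: A = ½π·80² = 10053.10, centroid at (80.00, 163.95).
triangular fin: A = ½·65·110 = 3575.00, centroid at (181.67, 36.67).
hole: A = −π·26² = -2123.72, centroid at (60.00, 37.00).
ΣA = 32304.38 mm²
ΣAx_c = (20800.00)(80.00) + (10053.10)(80.00) + (3575.00)(181.67) + (-2123.72)(60.00) = 2990283.05 mm³
ΣAy_c = (20800.00)(65.00) + (10053.10)(163.95) + (3575.00)(36.67) + (-2123.72)(37.00) = 3052741.70 mm³
x_c = 2990283.05 / 32304.38 = 92.57 mm
y_c = 3052741.70 / 32304.38 = 94.50 mm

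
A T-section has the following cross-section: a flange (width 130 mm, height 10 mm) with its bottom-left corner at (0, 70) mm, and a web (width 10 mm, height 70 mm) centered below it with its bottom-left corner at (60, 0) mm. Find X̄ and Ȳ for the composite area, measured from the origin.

X̄ = 65.00 mm, Ȳ = 61.00 mm

Part | A | x̄ᵢ | ȳᵢ | A·x̄ᵢ | A·ȳᵢ
web | 700.00 | 65.00 | 35.00 | 45500.00 | 24500.00
flange | 1300.00 | 65.00 | 75.00 | 84500.00 | 97500.00
Σ | 2000.00 |  |  | 130000.00 | 122000.00
X̄ = 130000.00 / 2000.00 = 65.00 mm
Ȳ = 122000.00 / 2000.00 = 61.00 mm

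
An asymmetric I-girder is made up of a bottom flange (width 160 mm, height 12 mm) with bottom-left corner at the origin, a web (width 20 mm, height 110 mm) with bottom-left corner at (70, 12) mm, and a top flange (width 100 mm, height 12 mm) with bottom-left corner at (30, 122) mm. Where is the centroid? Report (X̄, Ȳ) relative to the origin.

X̄ = 80.00 mm, Ȳ = 58.74 mm

bottom flange: A = 160 × 12 = 1920.00, centroid at (80.00, 6.00).
web: A = 20 × 110 = 2200.00, centroid at (80.00, 67.00).
top flange: A = 100 × 12 = 1200.00, centroid at (80.00, 128.00).
ΣA = 5320.00 mm², ΣAX̄ = 425600.00 mm³, ΣAȲ = 312520.00 mm³.
X̄ = 425600.00/5320.00 = 80.00 mm; Ȳ = 312520.00/5320.00 = 58.74 mm.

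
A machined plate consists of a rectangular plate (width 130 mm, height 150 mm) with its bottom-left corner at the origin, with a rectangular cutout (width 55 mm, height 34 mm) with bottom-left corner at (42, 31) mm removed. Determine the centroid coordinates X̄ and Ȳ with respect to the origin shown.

plate: A = 130 × 150 = 19500.00, centroid at (65.00, 75.00).
hole: A = −(55 × 34) = -1870.00, centroid at (69.50, 48.00).
ΣA = 17630.00 mm², ΣAX̄ = 1137535.00 mm³, ΣAȲ = 1372740.00 mm³.
X̄ = 1137535.00/17630.00 = 64.52 mm; Ȳ = 1372740.00/17630.00 = 77.86 mm.

X̄ = 64.52 mm, Ȳ = 77.86 mm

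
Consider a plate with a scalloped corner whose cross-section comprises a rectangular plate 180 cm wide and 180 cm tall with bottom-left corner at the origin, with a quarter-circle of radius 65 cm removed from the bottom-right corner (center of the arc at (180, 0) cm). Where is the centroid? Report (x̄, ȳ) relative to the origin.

plate: A = 180 × 180 = 32400.00, centroid at (90.00, 90.00).
removed quarter-circle: A = −¼π·65² = -3318.31, centroid at (152.41, 27.59).
ΣA = 29081.69 cm²
ΣAx̄ = (32400.00)(90.00) + (-3318.31)(152.41) = 2410246.36 cm³
ΣAȳ = (32400.00)(90.00) + (-3318.31)(27.59) = 2824458.33 cm³
x̄ = 2410246.36 / 29081.69 = 82.88 cm
ȳ = 2824458.33 / 29081.69 = 97.12 cm

x̄ = 82.88 cm, ȳ = 97.12 cm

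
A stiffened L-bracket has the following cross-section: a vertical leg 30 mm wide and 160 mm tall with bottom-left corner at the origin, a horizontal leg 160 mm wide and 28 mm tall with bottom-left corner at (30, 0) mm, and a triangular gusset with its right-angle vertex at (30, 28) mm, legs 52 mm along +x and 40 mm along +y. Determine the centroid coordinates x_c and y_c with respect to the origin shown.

x_c = 59.50 mm, y_c = 47.45 mm

vertical leg: A = 30 × 160 = 4800.00, centroid at (15.00, 80.00).
horizontal leg: A = 160 × 28 = 4480.00, centroid at (110.00, 14.00).
gusset: A = ½·52·40 = 1040.00, centroid at (47.33, 41.33).
ΣA = 10320.00 mm², ΣAx_c = 614026.67 mm³, ΣAy_c = 489706.67 mm³.
x_c = 614026.67/10320.00 = 59.50 mm; y_c = 489706.67/10320.00 = 47.45 mm.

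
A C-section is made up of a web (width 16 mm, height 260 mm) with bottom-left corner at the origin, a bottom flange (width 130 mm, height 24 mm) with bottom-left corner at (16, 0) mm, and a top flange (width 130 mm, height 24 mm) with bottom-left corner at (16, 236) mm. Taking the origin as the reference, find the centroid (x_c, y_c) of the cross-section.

web: A = 16 × 260 = 4160.00, centroid at (8.00, 130.00).
bottom flange: A = 130 × 24 = 3120.00, centroid at (81.00, 12.00).
top flange: A = 130 × 24 = 3120.00, centroid at (81.00, 248.00).
ΣA = 10400.00 mm²
ΣAx_c = (4160.00)(8.00) + (3120.00)(81.00) + (3120.00)(81.00) = 538720.00 mm³
ΣAy_c = (4160.00)(130.00) + (3120.00)(12.00) + (3120.00)(248.00) = 1352000.00 mm³
x_c = 538720.00 / 10400.00 = 51.80 mm
y_c = 1352000.00 / 10400.00 = 130.00 mm

x_c = 51.80 mm, y_c = 130.00 mm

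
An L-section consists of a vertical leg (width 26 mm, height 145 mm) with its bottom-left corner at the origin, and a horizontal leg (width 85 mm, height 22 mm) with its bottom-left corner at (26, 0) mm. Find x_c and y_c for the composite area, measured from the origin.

vertical leg: A = 26 × 145 = 3770.00, centroid at (13.00, 72.50).
horizontal leg: A = 85 × 22 = 1870.00, centroid at (68.50, 11.00).
ΣA = 5640.00 mm², ΣAx_c = 177105.00 mm³, ΣAy_c = 293895.00 mm³.
x_c = 177105.00/5640.00 = 31.40 mm; y_c = 293895.00/5640.00 = 52.11 mm.

x_c = 31.40 mm, y_c = 52.11 mm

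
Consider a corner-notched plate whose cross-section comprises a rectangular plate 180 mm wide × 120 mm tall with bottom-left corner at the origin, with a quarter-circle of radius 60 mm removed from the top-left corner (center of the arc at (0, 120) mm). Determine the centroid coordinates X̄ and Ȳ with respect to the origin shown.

plate: A = 180 × 120 = 21600.00, centroid at (90.00, 60.00).
removed quarter-circle: A = −¼π·60² = -2827.43, centroid at (25.46, 94.54).
ΣA = 18772.57 mm², ΣAX̄ = 1872000.00 mm³, ΣAȲ = 1028707.99 mm³.
X̄ = 1872000.00/18772.57 = 99.72 mm; Ȳ = 1028707.99/18772.57 = 54.80 mm.

X̄ = 99.72 mm, Ȳ = 54.80 mm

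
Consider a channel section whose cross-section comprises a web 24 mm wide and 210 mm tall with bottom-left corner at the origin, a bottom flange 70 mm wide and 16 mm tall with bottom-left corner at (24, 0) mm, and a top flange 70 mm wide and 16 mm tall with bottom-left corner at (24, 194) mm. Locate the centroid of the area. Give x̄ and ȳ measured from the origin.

x̄ = 26.46 mm, ȳ = 105.00 mm

web: A = 24 × 210 = 5040.00, centroid at (12.00, 105.00).
bottom flange: A = 70 × 16 = 1120.00, centroid at (59.00, 8.00).
top flange: A = 70 × 16 = 1120.00, centroid at (59.00, 202.00).
ΣA = 7280.00 mm²
ΣAx̄ = (5040.00)(12.00) + (1120.00)(59.00) + (1120.00)(59.00) = 192640.00 mm³
ΣAȳ = (5040.00)(105.00) + (1120.00)(8.00) + (1120.00)(202.00) = 764400.00 mm³
x̄ = 192640.00 / 7280.00 = 26.46 mm
ȳ = 764400.00 / 7280.00 = 105.00 mm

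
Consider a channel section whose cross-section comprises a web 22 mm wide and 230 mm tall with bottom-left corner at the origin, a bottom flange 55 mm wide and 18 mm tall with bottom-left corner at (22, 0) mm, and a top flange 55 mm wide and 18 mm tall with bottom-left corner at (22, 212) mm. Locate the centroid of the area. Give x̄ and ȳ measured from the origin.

x̄ = 21.83 mm, ȳ = 115.00 mm

Part | A | x̄ᵢ | ȳᵢ | A·x̄ᵢ | A·ȳᵢ
web | 5060.00 | 11.00 | 115.00 | 55660.00 | 581900.00
bottom flange | 990.00 | 49.50 | 9.00 | 49005.00 | 8910.00
top flange | 990.00 | 49.50 | 221.00 | 49005.00 | 218790.00
Σ | 7040.00 |  |  | 153670.00 | 809600.00
x̄ = 153670.00 / 7040.00 = 21.83 mm
ȳ = 809600.00 / 7040.00 = 115.00 mm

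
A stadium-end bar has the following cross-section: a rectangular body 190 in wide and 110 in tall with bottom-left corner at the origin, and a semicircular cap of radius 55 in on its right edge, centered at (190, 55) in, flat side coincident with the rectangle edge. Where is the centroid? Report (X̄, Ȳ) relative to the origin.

rectangular body: A = 190 × 110 = 20900.00, centroid at (95.00, 55.00).
semicircular end: A = ½π·55² = 4751.66, centroid at (213.34, 55.00).
ΣA = 25651.66 in²
ΣAX̄ = (20900.00)(95.00) + (4751.66)(213.34) = 2999231.86 in³
ΣAȲ = (20900.00)(55.00) + (4751.66)(55.00) = 1410841.24 in³
X̄ = 2999231.86 / 25651.66 = 116.92 in
Ȳ = 1410841.24 / 25651.66 = 55.00 in

X̄ = 116.92 in, Ȳ = 55.00 in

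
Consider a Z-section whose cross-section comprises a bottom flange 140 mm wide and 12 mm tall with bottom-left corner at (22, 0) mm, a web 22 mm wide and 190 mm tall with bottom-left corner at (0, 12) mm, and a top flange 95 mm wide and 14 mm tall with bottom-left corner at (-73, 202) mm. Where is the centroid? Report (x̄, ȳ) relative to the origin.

x̄ = 23.17 mm, ȳ = 102.27 mm

bottom flange: A = 140 × 12 = 1680.00, centroid at (92.00, 6.00).
web: A = 22 × 190 = 4180.00, centroid at (11.00, 107.00).
top flange: A = 95 × 14 = 1330.00, centroid at (-25.50, 209.00).
ΣA = 7190.00 mm², ΣAx̄ = 166625.00 mm³, ΣAȳ = 735310.00 mm³.
x̄ = 166625.00/7190.00 = 23.17 mm; ȳ = 735310.00/7190.00 = 102.27 mm.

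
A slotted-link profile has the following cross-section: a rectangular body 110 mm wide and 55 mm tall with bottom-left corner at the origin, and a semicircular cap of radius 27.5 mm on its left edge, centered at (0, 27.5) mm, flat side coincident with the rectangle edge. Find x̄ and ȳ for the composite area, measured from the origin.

rectangular body: A = 110 × 55 = 6050.00, centroid at (55.00, 27.50).
semicircular end: A = ½π·27.5² = 1187.91, centroid at (-11.67, 27.50).
ΣA = 7237.91 mm², ΣAx̄ = 318885.42 mm³, ΣAȳ = 199042.65 mm³.
x̄ = 318885.42/7237.91 = 44.06 mm; ȳ = 199042.65/7237.91 = 27.50 mm.

x̄ = 44.06 mm, ȳ = 27.50 mm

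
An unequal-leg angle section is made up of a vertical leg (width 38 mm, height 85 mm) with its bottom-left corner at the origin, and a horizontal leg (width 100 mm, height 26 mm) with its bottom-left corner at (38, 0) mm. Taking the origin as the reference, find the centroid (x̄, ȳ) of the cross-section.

vertical leg: A = 38 × 85 = 3230.00, centroid at (19.00, 42.50).
horizontal leg: A = 100 × 26 = 2600.00, centroid at (88.00, 13.00).
ΣA = 5830.00 mm²
ΣAx̄ = (3230.00)(19.00) + (2600.00)(88.00) = 290170.00 mm³
ΣAȳ = (3230.00)(42.50) + (2600.00)(13.00) = 171075.00 mm³
x̄ = 290170.00 / 5830.00 = 49.77 mm
ȳ = 171075.00 / 5830.00 = 29.34 mm

x̄ = 49.77 mm, ȳ = 29.34 mm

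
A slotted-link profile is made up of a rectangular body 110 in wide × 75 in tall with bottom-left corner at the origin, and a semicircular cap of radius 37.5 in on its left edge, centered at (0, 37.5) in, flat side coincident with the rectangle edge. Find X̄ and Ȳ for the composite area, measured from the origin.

X̄ = 40.02 in, Ȳ = 37.50 in

rectangular body: A = 110 × 75 = 8250.00, centroid at (55.00, 37.50).
semicircular end: A = ½π·37.5² = 2208.93, centroid at (-15.92, 37.50).
ΣA = 10458.93 in², ΣAX̄ = 418593.75 in³, ΣAȲ = 392209.96 in³.
X̄ = 418593.75/10458.93 = 40.02 in; Ȳ = 392209.96/10458.93 = 37.50 in.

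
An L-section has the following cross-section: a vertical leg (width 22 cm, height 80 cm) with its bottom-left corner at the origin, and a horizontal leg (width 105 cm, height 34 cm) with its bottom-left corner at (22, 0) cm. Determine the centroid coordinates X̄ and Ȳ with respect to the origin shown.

vertical leg: A = 22 × 80 = 1760.00, centroid at (11.00, 40.00).
horizontal leg: A = 105 × 34 = 3570.00, centroid at (74.50, 17.00).
ΣA = 5330.00 cm²
ΣAX̄ = (1760.00)(11.00) + (3570.00)(74.50) = 285325.00 cm³
ΣAȲ = (1760.00)(40.00) + (3570.00)(17.00) = 131090.00 cm³
X̄ = 285325.00 / 5330.00 = 53.53 cm
Ȳ = 131090.00 / 5330.00 = 24.59 cm

X̄ = 53.53 cm, Ȳ = 24.59 cm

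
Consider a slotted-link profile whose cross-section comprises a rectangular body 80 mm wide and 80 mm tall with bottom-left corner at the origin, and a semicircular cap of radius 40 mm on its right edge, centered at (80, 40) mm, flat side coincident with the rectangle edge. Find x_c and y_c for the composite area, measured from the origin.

x_c = 56.07 mm, y_c = 40.00 mm

Part | A | x̄ᵢ | ȳᵢ | A·x̄ᵢ | A·ȳᵢ
rectangular body | 6400.00 | 40.00 | 40.00 | 256000.00 | 256000.00
semicircular end | 2513.27 | 96.98 | 40.00 | 243728.60 | 100530.96
Σ | 8913.27 |  |  | 499728.60 | 356530.96
x_c = 499728.60 / 8913.27 = 56.07 mm
y_c = 356530.96 / 8913.27 = 40.00 mm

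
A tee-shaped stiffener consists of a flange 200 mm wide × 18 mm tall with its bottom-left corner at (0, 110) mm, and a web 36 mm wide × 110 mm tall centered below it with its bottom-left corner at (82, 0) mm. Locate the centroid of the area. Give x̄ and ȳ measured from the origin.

Part | A | x̄ᵢ | ȳᵢ | A·x̄ᵢ | A·ȳᵢ
web | 3960.00 | 100.00 | 55.00 | 396000.00 | 217800.00
flange | 3600.00 | 100.00 | 119.00 | 360000.00 | 428400.00
Σ | 7560.00 |  |  | 756000.00 | 646200.00
x̄ = 756000.00 / 7560.00 = 100.00 mm
ȳ = 646200.00 / 7560.00 = 85.48 mm

x̄ = 100.00 mm, ȳ = 85.48 mm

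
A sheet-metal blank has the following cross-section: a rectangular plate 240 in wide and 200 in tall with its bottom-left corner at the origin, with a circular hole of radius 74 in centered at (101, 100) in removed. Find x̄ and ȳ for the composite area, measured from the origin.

x̄ = 130.61 in, ȳ = 100.00 in

Part | A | x̄ᵢ | ȳᵢ | A·x̄ᵢ | A·ȳᵢ
plate | 48000.00 | 120.00 | 100.00 | 5760000.00 | 4800000.00
hole | -17203.36 | 101.00 | 100.00 | -1737539.50 | -1720336.14
Σ | 30796.64 |  |  | 4022460.50 | 3079663.86
x̄ = 4022460.50 / 30796.64 = 130.61 in
ȳ = 3079663.86 / 30796.64 = 100.00 in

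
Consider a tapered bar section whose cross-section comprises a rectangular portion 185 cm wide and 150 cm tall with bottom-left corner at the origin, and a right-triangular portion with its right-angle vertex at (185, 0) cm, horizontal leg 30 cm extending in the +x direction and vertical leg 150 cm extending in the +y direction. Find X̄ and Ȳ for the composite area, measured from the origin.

X̄ = 100.19 cm, Ȳ = 73.12 cm

Part | A | x̄ᵢ | ȳᵢ | A·x̄ᵢ | A·ȳᵢ
rectangular portion | 27750.00 | 92.50 | 75.00 | 2566875.00 | 2081250.00
triangular portion | 2250.00 | 195.00 | 50.00 | 438750.00 | 112500.00
Σ | 30000.00 |  |  | 3005625.00 | 2193750.00
X̄ = 3005625.00 / 30000.00 = 100.19 cm
Ȳ = 2193750.00 / 30000.00 = 73.12 cm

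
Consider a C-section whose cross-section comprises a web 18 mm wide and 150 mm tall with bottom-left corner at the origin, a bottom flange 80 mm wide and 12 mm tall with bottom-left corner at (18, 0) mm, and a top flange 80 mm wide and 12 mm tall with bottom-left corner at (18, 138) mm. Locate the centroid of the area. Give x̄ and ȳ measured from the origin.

web: A = 18 × 150 = 2700.00, centroid at (9.00, 75.00).
bottom flange: A = 80 × 12 = 960.00, centroid at (58.00, 6.00).
top flange: A = 80 × 12 = 960.00, centroid at (58.00, 144.00).
ΣA = 4620.00 mm², ΣAx̄ = 135660.00 mm³, ΣAȳ = 346500.00 mm³.
x̄ = 135660.00/4620.00 = 29.36 mm; ȳ = 346500.00/4620.00 = 75.00 mm.

x̄ = 29.36 mm, ȳ = 75.00 mm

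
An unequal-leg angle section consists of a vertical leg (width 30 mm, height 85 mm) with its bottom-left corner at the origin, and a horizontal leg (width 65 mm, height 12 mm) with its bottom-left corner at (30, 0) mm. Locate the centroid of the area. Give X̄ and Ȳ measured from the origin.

X̄ = 26.13 mm, Ȳ = 33.95 mm

vertical leg: A = 30 × 85 = 2550.00, centroid at (15.00, 42.50).
horizontal leg: A = 65 × 12 = 780.00, centroid at (62.50, 6.00).
ΣA = 3330.00 mm², ΣAX̄ = 87000.00 mm³, ΣAȲ = 113055.00 mm³.
X̄ = 87000.00/3330.00 = 26.13 mm; Ȳ = 113055.00/3330.00 = 33.95 mm.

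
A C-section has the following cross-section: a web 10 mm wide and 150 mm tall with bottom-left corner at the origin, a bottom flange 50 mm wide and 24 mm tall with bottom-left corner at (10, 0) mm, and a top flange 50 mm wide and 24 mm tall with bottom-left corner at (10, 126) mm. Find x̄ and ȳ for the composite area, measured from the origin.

web: A = 10 × 150 = 1500.00, centroid at (5.00, 75.00).
bottom flange: A = 50 × 24 = 1200.00, centroid at (35.00, 12.00).
top flange: A = 50 × 24 = 1200.00, centroid at (35.00, 138.00).
ΣA = 3900.00 mm²
ΣAx̄ = (1500.00)(5.00) + (1200.00)(35.00) + (1200.00)(35.00) = 91500.00 mm³
ΣAȳ = (1500.00)(75.00) + (1200.00)(12.00) + (1200.00)(138.00) = 292500.00 mm³
x̄ = 91500.00 / 3900.00 = 23.46 mm
ȳ = 292500.00 / 3900.00 = 75.00 mm

x̄ = 23.46 mm, ȳ = 75.00 mm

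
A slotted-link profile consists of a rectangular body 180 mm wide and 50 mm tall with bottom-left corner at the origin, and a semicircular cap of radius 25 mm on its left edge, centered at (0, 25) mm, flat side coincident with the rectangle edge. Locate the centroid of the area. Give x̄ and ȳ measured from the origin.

rectangular body: A = 180 × 50 = 9000.00, centroid at (90.00, 25.00).
semicircular end: A = ½π·25² = 981.75, centroid at (-10.61, 25.00).
ΣA = 9981.75 mm²
ΣAx̄ = (9000.00)(90.00) + (981.75)(-10.61) = 799583.33 mm³
ΣAȳ = (9000.00)(25.00) + (981.75)(25.00) = 249543.69 mm³
x̄ = 799583.33 / 9981.75 = 80.10 mm
ȳ = 249543.69 / 9981.75 = 25.00 mm

x̄ = 80.10 mm, ȳ = 25.00 mm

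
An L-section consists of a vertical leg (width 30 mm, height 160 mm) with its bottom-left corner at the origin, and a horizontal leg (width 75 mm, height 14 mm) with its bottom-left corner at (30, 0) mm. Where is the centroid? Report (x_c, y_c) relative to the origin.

Part | A | x̄ᵢ | ȳᵢ | A·x̄ᵢ | A·ȳᵢ
vertical leg | 4800.00 | 15.00 | 80.00 | 72000.00 | 384000.00
horizontal leg | 1050.00 | 67.50 | 7.00 | 70875.00 | 7350.00
Σ | 5850.00 |  |  | 142875.00 | 391350.00
x_c = 142875.00 / 5850.00 = 24.42 mm
y_c = 391350.00 / 5850.00 = 66.90 mm

x_c = 24.42 mm, y_c = 66.90 mm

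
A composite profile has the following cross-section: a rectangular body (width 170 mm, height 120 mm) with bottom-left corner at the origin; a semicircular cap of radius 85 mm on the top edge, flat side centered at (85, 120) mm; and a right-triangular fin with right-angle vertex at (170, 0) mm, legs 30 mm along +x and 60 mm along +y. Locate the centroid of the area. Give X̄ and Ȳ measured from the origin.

Part | A | x̄ᵢ | ȳᵢ | A·x̄ᵢ | A·ȳᵢ
rectangular body | 20400.00 | 85.00 | 60.00 | 1734000.00 | 1224000.00
semicircular top | 11349.00 | 85.00 | 156.08 | 964665.29 | 1771297.08
triangular fin | 900.00 | 180.00 | 20.00 | 162000.00 | 18000.00
Σ | 32649.00 |  |  | 2860665.29 | 3013297.08
X̄ = 2860665.29 / 32649.00 = 87.62 mm
Ȳ = 3013297.08 / 32649.00 = 92.29 mm

X̄ = 87.62 mm, Ȳ = 92.29 mm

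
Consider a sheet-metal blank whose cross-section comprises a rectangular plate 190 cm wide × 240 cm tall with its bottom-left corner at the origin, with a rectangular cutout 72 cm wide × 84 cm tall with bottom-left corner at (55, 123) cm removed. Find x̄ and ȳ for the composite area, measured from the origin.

Part | A | x̄ᵢ | ȳᵢ | A·x̄ᵢ | A·ȳᵢ
plate | 45600.00 | 95.00 | 120.00 | 4332000.00 | 5472000.00
hole | -6048.00 | 91.00 | 165.00 | -550368.00 | -997920.00
Σ | 39552.00 |  |  | 3781632.00 | 4474080.00
x̄ = 3781632.00 / 39552.00 = 95.61 cm
ȳ = 4474080.00 / 39552.00 = 113.12 cm

x̄ = 95.61 cm, ȳ = 113.12 cm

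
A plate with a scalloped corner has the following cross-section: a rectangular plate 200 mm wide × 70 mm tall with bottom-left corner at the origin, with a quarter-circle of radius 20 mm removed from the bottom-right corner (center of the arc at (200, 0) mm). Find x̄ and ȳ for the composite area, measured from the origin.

x̄ = 97.90 mm, ȳ = 35.61 mm

Part | A | x̄ᵢ | ȳᵢ | A·x̄ᵢ | A·ȳᵢ
plate | 14000.00 | 100.00 | 35.00 | 1400000.00 | 490000.00
removed quarter-circle | -314.16 | 191.51 | 8.49 | -60165.19 | -2666.67
Σ | 13685.84 |  |  | 1339834.81 | 487333.33
x̄ = 1339834.81 / 13685.84 = 97.90 mm
ȳ = 487333.33 / 13685.84 = 35.61 mm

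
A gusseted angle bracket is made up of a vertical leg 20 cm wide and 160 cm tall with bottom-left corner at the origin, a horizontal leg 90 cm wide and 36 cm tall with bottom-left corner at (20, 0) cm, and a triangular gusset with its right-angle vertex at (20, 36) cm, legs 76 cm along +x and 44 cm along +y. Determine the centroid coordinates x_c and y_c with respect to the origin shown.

x_c = 39.25 cm, y_c = 49.19 cm

Part | A | x̄ᵢ | ȳᵢ | A·x̄ᵢ | A·ȳᵢ
vertical leg | 3200.00 | 10.00 | 80.00 | 32000.00 | 256000.00
horizontal leg | 3240.00 | 65.00 | 18.00 | 210600.00 | 58320.00
gusset | 1672.00 | 45.33 | 50.67 | 75797.33 | 84714.67
Σ | 8112.00 |  |  | 318397.33 | 399034.67
x_c = 318397.33 / 8112.00 = 39.25 cm
y_c = 399034.67 / 8112.00 = 49.19 cm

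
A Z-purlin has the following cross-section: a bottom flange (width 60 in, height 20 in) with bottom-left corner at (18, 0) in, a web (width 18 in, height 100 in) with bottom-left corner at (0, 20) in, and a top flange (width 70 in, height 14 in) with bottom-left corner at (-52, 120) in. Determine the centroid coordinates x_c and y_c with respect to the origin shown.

Part | A | x̄ᵢ | ȳᵢ | A·x̄ᵢ | A·ȳᵢ
bottom flange | 1200.00 | 48.00 | 10.00 | 57600.00 | 12000.00
web | 1800.00 | 9.00 | 70.00 | 16200.00 | 126000.00
top flange | 980.00 | -17.00 | 127.00 | -16660.00 | 124460.00
Σ | 3980.00 |  |  | 57140.00 | 262460.00
x_c = 57140.00 / 3980.00 = 14.36 in
y_c = 262460.00 / 3980.00 = 65.94 in

x_c = 14.36 in, y_c = 65.94 in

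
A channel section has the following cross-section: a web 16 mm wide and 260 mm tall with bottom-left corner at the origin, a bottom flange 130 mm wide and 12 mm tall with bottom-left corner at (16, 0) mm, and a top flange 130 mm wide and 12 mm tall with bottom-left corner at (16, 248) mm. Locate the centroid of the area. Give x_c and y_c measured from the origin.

x_c = 39.29 mm, y_c = 130.00 mm

Part | A | x̄ᵢ | ȳᵢ | A·x̄ᵢ | A·ȳᵢ
web | 4160.00 | 8.00 | 130.00 | 33280.00 | 540800.00
bottom flange | 1560.00 | 81.00 | 6.00 | 126360.00 | 9360.00
top flange | 1560.00 | 81.00 | 254.00 | 126360.00 | 396240.00
Σ | 7280.00 |  |  | 286000.00 | 946400.00
x_c = 286000.00 / 7280.00 = 39.29 mm
y_c = 946400.00 / 7280.00 = 130.00 mm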